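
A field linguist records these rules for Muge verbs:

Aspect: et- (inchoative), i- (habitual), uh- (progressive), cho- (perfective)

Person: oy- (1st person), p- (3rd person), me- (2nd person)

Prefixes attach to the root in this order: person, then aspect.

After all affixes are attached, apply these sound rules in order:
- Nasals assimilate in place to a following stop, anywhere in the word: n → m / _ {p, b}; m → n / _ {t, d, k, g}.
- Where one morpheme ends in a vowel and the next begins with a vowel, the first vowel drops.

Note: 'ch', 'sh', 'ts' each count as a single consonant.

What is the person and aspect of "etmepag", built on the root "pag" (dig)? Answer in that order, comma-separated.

2nd person, inchoative

Segment: et-me-pag.
person: me- → 2nd person.
aspect: et- → inchoative.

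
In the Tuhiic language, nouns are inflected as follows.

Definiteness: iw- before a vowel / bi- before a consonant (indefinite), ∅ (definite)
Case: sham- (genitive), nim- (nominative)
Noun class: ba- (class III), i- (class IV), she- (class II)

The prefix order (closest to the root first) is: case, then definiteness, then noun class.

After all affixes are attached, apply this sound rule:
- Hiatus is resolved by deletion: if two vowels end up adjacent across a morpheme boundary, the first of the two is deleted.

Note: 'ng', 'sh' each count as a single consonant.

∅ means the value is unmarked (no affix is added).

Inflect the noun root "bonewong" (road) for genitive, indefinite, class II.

Attach case genitive sham- → shambonewong.
Attach definiteness indefinite bi- (before consonant 'sh') → bishambonewong.
Attach noun class class II she- → shebishambonewong.
Vowel deletion: no change.

shebishambonewong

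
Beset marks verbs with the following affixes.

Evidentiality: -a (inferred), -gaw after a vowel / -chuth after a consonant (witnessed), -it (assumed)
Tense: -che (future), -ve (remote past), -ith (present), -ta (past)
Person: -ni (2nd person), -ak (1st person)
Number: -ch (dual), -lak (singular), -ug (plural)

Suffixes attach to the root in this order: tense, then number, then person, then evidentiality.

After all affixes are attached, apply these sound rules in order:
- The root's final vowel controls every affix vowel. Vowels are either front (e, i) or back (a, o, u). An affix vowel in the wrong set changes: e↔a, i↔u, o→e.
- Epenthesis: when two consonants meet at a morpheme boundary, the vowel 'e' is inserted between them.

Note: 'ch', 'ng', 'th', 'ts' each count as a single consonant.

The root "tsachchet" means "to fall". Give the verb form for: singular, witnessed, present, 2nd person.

tsachchetithelekenigew

Attach tense present -ith → tsachchetith.
Attach number singular -lak → tsachchetithlak.
Attach person 2nd person -ni → tsachchetithlakni.
Attach evidentiality witnessed -gaw (after vowel 'i') → tsachchetithlaknigaw.
Apply vowel harmony: tsachchetithlaknigaw → tsachchetithleknigew.
Apply epenthesis: tsachchetithleknigew → tsachchetithelekenigew.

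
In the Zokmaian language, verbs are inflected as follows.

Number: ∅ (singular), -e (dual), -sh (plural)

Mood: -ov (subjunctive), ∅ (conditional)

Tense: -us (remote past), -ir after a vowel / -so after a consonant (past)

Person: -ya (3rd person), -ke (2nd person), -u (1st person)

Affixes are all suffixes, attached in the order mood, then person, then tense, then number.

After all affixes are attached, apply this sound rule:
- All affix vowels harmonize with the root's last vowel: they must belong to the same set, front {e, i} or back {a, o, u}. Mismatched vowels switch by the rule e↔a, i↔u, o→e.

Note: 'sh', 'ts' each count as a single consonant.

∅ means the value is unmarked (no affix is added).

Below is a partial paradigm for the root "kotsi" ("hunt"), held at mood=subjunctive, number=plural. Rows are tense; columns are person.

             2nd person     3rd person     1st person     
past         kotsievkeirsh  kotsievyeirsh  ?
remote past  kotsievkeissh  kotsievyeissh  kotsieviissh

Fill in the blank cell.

Attach mood subjunctive -ov → kotsiov.
Attach person 1st person -u → kotsiovu.
Attach tense past -ir (after vowel 'u') → kotsiovuir.
Attach number plural -sh → kotsiovuirsh.
Apply vowel harmony: kotsiovuirsh → kotsieviirsh.

kotsieviirsh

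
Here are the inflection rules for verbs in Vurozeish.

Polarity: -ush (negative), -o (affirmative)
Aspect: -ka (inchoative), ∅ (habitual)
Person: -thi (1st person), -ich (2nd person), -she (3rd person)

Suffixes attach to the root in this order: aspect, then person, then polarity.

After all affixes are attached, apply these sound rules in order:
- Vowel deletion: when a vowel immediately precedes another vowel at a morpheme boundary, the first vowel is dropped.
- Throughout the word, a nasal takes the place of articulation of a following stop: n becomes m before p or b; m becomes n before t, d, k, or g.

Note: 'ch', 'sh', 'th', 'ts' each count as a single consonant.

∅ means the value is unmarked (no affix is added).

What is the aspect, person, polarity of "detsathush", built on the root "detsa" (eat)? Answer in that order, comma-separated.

Segment: detsa-thi-ush.
aspect: ∅ → habitual.
person: -thi → 1st person.
polarity: -ush → negative.

habitual, 1st person, negative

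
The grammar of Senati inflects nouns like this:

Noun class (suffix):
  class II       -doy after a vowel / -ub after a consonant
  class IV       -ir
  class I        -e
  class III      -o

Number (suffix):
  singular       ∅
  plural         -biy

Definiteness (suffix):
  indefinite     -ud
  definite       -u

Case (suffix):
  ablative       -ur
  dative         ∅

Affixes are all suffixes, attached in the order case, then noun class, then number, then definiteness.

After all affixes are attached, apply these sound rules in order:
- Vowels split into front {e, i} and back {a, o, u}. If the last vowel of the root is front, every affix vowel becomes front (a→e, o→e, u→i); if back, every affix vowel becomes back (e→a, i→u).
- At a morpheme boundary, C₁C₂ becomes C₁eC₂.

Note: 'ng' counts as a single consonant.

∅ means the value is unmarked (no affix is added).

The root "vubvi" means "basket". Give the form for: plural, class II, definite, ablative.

vubviiribebiyi

Attach case ablative -ur → vubviur.
Attach noun class class II -ub (after consonant 'r') → vubviurub.
Attach number plural -biy → vubviurubbiy.
Attach definiteness definite -u → vubviurubbiyu.
Apply vowel harmony: vubviurubbiyu → vubviiribbiyi.
Apply epenthesis: vubviiribbiyi → vubviiribebiyi.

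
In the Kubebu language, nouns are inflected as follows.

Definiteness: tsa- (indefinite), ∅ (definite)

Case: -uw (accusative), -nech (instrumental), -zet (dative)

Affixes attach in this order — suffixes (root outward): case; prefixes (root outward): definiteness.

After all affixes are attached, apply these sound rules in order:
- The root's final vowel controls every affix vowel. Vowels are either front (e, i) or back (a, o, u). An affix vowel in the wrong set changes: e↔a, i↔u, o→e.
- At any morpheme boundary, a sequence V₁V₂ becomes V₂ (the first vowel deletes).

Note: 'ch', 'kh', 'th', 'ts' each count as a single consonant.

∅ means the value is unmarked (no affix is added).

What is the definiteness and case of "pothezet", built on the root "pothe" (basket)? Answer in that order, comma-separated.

Segment: pothe-zet.
definiteness: ∅ → definite.
case: -zet → dative.

definite, dative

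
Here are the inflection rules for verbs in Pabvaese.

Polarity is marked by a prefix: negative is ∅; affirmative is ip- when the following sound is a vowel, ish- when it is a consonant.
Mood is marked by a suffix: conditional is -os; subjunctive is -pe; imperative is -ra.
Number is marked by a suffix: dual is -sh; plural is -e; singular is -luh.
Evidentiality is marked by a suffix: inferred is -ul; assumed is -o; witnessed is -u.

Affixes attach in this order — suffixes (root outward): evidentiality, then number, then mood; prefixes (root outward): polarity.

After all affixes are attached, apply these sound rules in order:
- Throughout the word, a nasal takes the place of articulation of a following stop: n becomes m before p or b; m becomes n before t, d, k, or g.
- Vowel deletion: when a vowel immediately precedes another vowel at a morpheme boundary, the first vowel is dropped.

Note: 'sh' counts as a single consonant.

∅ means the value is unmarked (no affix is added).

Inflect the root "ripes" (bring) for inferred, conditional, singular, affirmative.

ishripesulluhos

Attach evidentiality inferred -ul → ripesul.
Attach number singular -luh → ripesulluh.
Attach polarity affirmative ish- (before consonant 'r') → ishripesulluh.
Attach mood conditional -os → ishripesulluhos.
Nasal assimilation: no change.
Vowel deletion: no change.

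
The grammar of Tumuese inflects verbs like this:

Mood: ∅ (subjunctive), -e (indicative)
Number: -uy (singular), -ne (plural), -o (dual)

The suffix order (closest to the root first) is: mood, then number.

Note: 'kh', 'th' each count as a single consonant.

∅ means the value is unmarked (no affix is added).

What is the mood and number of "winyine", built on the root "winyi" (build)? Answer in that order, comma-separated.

Segment: winyi-ne.
mood: ∅ → subjunctive.
number: -ne → plural.

subjunctive, plural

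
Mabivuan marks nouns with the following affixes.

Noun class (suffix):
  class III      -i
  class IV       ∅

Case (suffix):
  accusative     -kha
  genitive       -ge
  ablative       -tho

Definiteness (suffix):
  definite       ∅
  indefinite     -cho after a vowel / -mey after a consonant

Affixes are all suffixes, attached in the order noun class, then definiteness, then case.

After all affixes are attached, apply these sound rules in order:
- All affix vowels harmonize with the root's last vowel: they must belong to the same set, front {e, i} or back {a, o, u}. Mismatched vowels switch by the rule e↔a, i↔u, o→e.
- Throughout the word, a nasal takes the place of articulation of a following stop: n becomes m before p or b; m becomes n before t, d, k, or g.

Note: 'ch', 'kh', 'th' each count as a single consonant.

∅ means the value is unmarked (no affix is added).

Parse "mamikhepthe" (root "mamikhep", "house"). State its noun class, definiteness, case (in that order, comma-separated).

class IV, definite, ablative

Segment: mamikhep-tho.
noun class: ∅ → class IV.
definiteness: ∅ → definite.
case: -tho → ablative.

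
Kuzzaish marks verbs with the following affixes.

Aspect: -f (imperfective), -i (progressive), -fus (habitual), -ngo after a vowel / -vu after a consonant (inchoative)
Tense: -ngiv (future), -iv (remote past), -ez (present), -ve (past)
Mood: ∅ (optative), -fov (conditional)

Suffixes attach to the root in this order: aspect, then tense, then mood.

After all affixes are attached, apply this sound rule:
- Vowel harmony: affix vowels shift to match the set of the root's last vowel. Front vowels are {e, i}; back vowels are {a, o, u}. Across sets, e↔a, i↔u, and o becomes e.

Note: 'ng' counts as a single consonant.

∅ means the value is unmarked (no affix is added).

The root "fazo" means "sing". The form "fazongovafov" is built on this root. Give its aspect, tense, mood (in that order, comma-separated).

inchoative, past, conditional

Segment: fazo-ngo-ve-fov.
aspect: -ngo/vu → inchoative.
tense: -ve → past.
mood: -fov → conditional.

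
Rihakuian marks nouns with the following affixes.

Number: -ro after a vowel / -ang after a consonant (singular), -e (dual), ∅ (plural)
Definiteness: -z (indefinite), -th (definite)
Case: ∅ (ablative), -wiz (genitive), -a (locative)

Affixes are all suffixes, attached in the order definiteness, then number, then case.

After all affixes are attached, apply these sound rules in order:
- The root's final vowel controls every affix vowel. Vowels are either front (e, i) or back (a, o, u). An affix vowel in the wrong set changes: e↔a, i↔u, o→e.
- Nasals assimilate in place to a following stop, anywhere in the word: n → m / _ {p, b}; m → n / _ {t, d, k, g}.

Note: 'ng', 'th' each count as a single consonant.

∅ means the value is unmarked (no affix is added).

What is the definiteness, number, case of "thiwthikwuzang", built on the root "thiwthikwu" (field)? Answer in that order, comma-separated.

indefinite, singular, ablative

Segment: thiwthikwu-z-ang.
definiteness: -z → indefinite.
number: -ro/ang → singular.
case: ∅ → ablative.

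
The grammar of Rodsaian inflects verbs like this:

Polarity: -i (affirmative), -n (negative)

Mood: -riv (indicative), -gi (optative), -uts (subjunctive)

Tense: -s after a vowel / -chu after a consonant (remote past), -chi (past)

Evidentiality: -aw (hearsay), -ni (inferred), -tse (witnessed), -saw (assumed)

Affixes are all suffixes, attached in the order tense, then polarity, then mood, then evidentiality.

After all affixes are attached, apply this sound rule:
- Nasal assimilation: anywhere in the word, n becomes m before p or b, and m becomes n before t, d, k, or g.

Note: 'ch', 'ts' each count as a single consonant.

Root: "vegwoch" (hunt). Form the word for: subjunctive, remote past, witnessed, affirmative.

vegwochchuiutstse

Attach tense remote past -chu (after consonant 'ch') → vegwochchu.
Attach polarity affirmative -i → vegwochchui.
Attach mood subjunctive -uts → vegwochchuiuts.
Attach evidentiality witnessed -tse → vegwochchuiutstse.
Nasal assimilation: no change.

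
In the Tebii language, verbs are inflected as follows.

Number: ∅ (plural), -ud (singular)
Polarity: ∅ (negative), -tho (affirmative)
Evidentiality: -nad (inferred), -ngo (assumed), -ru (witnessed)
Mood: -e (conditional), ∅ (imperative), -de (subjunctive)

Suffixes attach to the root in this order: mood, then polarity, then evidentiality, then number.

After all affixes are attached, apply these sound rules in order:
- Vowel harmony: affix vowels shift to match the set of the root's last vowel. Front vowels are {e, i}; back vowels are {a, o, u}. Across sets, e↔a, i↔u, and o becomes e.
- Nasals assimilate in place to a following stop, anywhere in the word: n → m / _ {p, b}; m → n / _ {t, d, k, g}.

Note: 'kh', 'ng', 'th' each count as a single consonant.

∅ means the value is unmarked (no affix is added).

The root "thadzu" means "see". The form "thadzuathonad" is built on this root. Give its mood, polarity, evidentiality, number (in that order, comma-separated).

conditional, affirmative, inferred, plural

Segment: thadzu-e-tho-nad.
mood: -e → conditional.
polarity: -tho → affirmative.
evidentiality: -nad → inferred.
number: ∅ → plural.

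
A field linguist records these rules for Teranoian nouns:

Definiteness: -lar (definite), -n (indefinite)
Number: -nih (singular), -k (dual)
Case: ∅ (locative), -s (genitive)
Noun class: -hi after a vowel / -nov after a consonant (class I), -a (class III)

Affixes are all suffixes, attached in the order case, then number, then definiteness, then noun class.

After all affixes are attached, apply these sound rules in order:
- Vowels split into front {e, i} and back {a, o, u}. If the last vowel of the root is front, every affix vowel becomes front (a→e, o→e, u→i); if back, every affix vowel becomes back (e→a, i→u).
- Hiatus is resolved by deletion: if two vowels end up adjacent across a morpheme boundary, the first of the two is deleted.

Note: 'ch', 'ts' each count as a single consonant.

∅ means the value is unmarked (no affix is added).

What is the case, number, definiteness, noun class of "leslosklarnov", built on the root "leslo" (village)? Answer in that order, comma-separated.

Segment: leslo-s-k-lar-nov.
case: -s → genitive.
number: -k → dual.
definiteness: -lar → definite.
noun class: -hi/nov → class I.

genitive, dual, definite, class I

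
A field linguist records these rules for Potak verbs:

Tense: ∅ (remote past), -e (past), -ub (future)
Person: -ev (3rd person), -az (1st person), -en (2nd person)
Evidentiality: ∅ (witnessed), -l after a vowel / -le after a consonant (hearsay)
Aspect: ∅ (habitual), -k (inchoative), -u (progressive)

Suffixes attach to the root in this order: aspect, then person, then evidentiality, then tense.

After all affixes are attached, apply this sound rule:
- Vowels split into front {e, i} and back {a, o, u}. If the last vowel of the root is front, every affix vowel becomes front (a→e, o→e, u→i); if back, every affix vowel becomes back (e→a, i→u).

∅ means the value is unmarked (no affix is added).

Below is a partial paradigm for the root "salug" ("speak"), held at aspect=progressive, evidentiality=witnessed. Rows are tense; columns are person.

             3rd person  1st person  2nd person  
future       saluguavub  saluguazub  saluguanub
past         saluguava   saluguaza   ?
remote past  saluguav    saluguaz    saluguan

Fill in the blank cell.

Attach aspect progressive -u → salugu.
Attach person 2nd person -en → saluguen.
evidentiality = witnessed: zero marking, form stays saluguen.
Attach tense past -e → saluguene.
Apply vowel harmony: saluguene → saluguana.

saluguana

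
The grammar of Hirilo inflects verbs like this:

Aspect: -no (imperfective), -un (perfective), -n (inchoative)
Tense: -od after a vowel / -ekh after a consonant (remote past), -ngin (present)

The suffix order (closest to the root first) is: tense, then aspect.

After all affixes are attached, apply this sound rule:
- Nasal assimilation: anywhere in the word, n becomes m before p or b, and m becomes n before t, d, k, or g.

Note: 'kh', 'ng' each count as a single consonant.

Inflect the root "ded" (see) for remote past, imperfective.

Attach tense remote past -ekh (after consonant 'd') → dedekh.
Attach aspect imperfective -no → dedekhno.
Nasal assimilation: no change.

dedekhno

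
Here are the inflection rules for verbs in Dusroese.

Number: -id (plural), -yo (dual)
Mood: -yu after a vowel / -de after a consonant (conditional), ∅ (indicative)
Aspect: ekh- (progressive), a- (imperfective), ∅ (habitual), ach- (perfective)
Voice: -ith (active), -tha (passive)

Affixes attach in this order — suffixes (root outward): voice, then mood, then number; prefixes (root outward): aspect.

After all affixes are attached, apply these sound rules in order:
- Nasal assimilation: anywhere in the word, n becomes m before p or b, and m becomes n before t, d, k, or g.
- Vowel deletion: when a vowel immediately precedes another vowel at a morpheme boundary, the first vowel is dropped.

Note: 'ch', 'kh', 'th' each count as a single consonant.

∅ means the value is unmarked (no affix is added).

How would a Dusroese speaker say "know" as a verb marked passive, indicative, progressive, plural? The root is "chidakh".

Attach voice passive -tha → chidakhtha.
mood = indicative: zero marking, form stays chidakhtha.
Attach number plural -id → chidakhthaid.
Attach aspect progressive ekh- → ekhchidakhthaid.
Nasal assimilation: no change.
Apply vowel deletion: ekhchidakhthaid → ekhchidakhthid.

ekhchidakhthid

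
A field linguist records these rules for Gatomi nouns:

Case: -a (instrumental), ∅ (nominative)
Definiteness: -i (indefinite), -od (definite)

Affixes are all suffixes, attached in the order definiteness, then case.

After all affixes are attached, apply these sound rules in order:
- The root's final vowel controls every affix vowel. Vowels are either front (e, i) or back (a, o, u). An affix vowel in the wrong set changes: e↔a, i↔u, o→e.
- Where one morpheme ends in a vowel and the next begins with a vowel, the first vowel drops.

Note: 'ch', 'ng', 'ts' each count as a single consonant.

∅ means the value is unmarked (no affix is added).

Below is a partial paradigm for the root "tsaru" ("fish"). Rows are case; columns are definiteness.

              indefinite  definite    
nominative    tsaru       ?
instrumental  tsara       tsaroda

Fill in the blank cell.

Attach definiteness definite -od → tsaruod.
case = nominative: zero marking, form stays tsaruod.
Vowel harmony: no change.
Apply vowel deletion: tsaruod → tsarod.

tsarod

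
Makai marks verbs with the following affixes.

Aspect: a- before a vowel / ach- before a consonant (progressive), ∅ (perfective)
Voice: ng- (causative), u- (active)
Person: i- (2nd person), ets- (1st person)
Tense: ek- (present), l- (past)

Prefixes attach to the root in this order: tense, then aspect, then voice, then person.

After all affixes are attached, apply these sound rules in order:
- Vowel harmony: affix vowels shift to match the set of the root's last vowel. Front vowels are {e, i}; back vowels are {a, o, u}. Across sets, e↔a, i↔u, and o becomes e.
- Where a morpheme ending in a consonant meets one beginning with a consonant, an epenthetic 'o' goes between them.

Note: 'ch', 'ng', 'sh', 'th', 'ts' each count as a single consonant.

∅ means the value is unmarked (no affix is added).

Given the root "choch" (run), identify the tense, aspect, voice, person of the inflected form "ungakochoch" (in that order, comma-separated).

Segment: i-ng-ek-choch.
tense: ek- → present.
aspect: ∅ → perfective.
voice: ng- → causative.
person: i- → 2nd person.

present, perfective, causative, 2nd person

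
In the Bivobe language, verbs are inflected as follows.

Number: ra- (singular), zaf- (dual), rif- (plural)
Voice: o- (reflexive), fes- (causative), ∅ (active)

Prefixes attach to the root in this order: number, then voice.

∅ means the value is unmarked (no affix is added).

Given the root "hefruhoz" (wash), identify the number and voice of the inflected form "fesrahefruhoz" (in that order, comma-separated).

singular, causative

Segment: fes-ra-hefruhoz.
number: ra- → singular.
voice: fes- → causative.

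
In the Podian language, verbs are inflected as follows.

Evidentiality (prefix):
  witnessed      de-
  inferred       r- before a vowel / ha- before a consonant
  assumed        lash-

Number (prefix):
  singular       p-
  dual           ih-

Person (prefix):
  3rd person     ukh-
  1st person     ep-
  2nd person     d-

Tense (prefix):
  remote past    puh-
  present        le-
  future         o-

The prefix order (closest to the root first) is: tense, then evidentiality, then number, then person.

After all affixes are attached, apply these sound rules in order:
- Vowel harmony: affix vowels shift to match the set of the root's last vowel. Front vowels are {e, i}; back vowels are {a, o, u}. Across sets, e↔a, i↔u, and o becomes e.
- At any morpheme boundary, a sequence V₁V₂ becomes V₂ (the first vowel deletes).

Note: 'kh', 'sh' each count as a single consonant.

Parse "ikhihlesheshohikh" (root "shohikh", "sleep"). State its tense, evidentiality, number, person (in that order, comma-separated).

future, assumed, dual, 3rd person

Segment: ukh-ih-lash-o-shohikh.
tense: o- → future.
evidentiality: lash- → assumed.
number: ih- → dual.
person: ukh- → 3rd person.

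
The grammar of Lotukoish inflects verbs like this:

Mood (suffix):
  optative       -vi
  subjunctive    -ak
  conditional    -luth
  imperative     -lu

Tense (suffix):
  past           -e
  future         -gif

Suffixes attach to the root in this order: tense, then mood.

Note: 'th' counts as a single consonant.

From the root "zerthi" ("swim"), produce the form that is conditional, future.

zerthigifluth

Attach tense future -gif → zerthigif.
Attach mood conditional -luth → zerthigifluth.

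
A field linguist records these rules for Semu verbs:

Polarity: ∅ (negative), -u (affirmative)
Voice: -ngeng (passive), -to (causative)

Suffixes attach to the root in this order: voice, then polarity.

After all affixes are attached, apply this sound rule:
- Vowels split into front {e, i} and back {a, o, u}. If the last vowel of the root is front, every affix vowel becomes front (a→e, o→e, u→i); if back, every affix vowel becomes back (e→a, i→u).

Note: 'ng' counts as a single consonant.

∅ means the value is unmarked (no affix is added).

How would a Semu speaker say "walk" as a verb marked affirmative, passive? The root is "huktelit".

huktelitngengi

Attach voice passive -ngeng → huktelitngeng.
Attach polarity affirmative -u → huktelitngengu.
Apply vowel harmony: huktelitngengu → huktelitngengi.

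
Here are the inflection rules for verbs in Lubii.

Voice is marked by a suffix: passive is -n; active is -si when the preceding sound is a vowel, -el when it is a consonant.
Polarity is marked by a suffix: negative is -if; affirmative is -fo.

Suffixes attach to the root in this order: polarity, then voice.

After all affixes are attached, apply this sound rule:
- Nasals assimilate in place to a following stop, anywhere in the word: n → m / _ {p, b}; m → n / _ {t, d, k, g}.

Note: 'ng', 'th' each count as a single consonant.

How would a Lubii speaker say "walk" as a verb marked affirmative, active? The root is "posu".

Attach polarity affirmative -fo → posufo.
Attach voice active -si (after vowel 'o') → posufosi.
Nasal assimilation: no change.

posufosi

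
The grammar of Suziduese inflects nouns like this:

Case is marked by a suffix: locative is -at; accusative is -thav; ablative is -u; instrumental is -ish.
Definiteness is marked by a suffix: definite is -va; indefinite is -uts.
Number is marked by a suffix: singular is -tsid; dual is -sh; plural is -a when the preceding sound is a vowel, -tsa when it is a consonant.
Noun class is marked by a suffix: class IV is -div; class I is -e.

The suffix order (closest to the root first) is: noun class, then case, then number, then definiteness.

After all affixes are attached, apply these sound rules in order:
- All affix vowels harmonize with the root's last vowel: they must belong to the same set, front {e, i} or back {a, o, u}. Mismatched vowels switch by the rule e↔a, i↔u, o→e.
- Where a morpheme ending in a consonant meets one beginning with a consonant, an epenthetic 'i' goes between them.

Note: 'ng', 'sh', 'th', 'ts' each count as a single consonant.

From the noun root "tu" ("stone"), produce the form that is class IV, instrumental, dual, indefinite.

Attach noun class class IV -div → tudiv.
Attach case instrumental -ish → tudivish.
Attach number dual -sh → tudivishsh.
Attach definiteness indefinite -uts → tudivishshuts.
Apply vowel harmony: tudivishshuts → tuduvushshuts.
Apply epenthesis: tuduvushshuts → tuduvushishuts.

tuduvushishuts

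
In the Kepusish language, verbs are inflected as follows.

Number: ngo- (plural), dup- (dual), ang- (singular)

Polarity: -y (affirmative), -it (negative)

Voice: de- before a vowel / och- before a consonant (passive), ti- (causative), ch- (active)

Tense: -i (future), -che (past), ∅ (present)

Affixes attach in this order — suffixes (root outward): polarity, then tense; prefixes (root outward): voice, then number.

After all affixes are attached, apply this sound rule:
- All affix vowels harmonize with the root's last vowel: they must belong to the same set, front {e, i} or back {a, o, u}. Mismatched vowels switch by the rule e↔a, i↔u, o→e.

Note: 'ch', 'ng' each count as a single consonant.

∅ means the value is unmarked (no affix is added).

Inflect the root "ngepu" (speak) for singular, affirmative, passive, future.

Attach polarity affirmative -y → ngepuy.
Attach tense future -i → ngepuyi.
Attach voice passive och- (before consonant 'ng') → ochngepuyi.
Attach number singular ang- → angochngepuyi.
Apply vowel harmony: angochngepuyi → angochngepuyu.

angochngepuyu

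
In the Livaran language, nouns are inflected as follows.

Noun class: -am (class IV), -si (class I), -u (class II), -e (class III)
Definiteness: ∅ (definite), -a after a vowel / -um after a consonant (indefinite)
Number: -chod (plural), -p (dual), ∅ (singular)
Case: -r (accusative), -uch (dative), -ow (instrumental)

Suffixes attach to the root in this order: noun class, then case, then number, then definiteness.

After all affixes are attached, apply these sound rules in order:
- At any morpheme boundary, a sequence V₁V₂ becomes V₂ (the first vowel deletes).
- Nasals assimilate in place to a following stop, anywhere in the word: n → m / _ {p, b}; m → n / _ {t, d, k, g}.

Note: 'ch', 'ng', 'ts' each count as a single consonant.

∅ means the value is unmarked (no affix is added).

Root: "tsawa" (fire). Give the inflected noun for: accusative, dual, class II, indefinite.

tsawurpum

Attach noun class class II -u → tsawau.
Attach case accusative -r → tsawaur.
Attach number dual -p → tsawaurp.
Attach definiteness indefinite -um (after consonant 'p') → tsawaurpum.
Apply vowel deletion: tsawaurpum → tsawurpum.
Nasal assimilation: no change.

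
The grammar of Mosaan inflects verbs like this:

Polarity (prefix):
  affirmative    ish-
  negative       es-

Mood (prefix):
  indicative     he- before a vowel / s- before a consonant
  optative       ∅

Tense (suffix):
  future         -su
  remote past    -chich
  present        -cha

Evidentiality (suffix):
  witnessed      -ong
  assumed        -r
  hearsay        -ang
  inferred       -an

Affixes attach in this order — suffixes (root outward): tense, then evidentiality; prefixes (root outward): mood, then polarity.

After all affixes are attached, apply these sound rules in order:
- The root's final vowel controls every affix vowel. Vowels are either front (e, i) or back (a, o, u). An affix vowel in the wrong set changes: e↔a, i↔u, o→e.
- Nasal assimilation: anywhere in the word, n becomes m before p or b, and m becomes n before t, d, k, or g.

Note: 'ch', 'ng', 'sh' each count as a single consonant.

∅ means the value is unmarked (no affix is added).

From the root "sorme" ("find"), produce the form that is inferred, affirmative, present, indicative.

ishssormecheen

Attach mood indicative s- (before consonant 's') → ssorme.
Attach polarity affirmative ish- → ishssorme.
Attach tense present -cha → ishssormecha.
Attach evidentiality inferred -an → ishssormechaan.
Apply vowel harmony: ishssormechaan → ishssormecheen.
Nasal assimilation: no change.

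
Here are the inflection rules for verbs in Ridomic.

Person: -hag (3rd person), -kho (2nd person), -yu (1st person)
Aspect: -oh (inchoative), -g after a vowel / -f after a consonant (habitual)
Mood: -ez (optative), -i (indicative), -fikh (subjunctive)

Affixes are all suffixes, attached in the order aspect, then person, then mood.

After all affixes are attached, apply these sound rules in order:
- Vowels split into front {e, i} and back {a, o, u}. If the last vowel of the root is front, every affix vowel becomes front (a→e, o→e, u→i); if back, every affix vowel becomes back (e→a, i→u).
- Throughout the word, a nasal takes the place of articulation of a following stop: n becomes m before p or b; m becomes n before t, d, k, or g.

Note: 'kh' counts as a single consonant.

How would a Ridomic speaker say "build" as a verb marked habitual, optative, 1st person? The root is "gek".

gekfyiez

Attach aspect habitual -f (after consonant 'k') → gekf.
Attach person 1st person -yu → gekfyu.
Attach mood optative -ez → gekfyuez.
Apply vowel harmony: gekfyuez → gekfyiez.
Nasal assimilation: no change.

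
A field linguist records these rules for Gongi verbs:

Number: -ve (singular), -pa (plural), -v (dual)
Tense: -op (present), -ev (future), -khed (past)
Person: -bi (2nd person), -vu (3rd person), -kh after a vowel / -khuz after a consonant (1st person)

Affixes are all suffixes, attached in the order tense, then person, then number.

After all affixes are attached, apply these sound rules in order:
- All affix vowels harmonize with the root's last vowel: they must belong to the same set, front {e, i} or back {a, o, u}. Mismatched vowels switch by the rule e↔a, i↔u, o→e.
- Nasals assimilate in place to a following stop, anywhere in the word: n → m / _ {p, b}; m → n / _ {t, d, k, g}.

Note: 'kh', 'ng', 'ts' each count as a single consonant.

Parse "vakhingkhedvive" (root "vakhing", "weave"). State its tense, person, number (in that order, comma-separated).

Segment: vakhing-khed-vu-ve.
tense: -khed → past.
person: -vu → 3rd person.
number: -ve → singular.

past, 3rd person, singular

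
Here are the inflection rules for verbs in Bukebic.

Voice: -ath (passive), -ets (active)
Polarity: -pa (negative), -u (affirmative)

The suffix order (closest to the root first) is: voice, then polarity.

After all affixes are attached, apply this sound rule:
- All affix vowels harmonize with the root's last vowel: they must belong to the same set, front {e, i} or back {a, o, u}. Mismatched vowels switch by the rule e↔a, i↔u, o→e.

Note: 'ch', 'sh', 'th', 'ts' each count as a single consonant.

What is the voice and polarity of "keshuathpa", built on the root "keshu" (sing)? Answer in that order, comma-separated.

passive, negative

Segment: keshu-ath-pa.
voice: -ath → passive.
polarity: -pa → negative.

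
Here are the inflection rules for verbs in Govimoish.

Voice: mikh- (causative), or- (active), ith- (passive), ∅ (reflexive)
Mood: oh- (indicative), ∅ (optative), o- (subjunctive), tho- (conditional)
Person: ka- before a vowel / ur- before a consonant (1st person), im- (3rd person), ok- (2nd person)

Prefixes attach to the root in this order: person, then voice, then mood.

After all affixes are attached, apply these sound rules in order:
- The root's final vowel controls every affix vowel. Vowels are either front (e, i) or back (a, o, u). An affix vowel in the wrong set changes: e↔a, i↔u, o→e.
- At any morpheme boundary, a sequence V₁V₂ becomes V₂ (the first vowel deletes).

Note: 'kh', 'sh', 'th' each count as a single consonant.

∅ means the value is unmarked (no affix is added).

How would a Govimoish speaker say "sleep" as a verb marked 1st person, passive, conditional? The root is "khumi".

thithirkhumi

Attach person 1st person ur- (before consonant 'kh') → urkhumi.
Attach voice passive ith- → ithurkhumi.
Attach mood conditional tho- → thoithurkhumi.
Apply vowel harmony: thoithurkhumi → theithirkhumi.
Apply vowel deletion: theithirkhumi → thithirkhumi.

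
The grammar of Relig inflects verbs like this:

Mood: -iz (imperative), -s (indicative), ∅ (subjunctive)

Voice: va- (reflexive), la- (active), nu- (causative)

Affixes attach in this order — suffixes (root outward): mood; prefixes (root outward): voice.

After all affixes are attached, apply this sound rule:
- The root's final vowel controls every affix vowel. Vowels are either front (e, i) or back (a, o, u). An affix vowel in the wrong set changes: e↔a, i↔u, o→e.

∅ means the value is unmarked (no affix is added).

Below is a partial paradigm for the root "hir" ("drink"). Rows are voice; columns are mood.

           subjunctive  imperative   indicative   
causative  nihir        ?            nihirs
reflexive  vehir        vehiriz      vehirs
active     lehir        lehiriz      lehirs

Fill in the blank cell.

nihiriz

Attach mood imperative -iz → hiriz.
Attach voice causative nu- → nuhiriz.
Apply vowel harmony: nuhiriz → nihiriz.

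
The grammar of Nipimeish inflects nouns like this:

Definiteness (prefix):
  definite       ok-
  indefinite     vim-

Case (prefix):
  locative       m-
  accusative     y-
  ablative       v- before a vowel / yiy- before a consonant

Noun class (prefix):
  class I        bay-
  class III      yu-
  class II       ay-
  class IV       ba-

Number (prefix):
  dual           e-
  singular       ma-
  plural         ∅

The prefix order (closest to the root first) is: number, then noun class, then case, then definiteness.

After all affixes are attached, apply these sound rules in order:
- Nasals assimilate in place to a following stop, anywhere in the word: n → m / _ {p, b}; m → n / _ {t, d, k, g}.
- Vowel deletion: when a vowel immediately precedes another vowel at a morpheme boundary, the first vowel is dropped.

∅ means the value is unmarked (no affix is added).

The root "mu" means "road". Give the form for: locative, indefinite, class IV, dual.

vimmbemu

Attach number dual e- → emu.
Attach noun class class IV ba- → baemu.
Attach case locative m- → mbaemu.
Attach definiteness indefinite vim- → vimmbaemu.
Nasal assimilation: no change.
Apply vowel deletion: vimmbaemu → vimmbemu.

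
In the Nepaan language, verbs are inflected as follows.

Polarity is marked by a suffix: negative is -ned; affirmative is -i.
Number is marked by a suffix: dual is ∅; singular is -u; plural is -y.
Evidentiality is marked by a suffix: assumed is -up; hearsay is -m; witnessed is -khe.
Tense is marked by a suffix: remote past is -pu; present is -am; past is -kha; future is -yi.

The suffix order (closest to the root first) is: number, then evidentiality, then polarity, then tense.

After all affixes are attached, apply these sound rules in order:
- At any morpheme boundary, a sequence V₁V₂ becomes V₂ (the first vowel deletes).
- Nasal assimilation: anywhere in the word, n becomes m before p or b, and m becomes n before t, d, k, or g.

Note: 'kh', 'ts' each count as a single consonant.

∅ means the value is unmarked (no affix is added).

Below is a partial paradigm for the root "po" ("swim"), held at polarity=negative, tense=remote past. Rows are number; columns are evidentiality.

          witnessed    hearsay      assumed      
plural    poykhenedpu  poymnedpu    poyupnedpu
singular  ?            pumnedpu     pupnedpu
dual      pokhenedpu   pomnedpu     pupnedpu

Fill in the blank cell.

pukhenedpu

Attach number singular -u → pou.
Attach evidentiality witnessed -khe → poukhe.
Attach polarity negative -ned → poukhened.
Attach tense remote past -pu → poukhenedpu.
Apply vowel deletion: poukhenedpu → pukhenedpu.
Nasal assimilation: no change.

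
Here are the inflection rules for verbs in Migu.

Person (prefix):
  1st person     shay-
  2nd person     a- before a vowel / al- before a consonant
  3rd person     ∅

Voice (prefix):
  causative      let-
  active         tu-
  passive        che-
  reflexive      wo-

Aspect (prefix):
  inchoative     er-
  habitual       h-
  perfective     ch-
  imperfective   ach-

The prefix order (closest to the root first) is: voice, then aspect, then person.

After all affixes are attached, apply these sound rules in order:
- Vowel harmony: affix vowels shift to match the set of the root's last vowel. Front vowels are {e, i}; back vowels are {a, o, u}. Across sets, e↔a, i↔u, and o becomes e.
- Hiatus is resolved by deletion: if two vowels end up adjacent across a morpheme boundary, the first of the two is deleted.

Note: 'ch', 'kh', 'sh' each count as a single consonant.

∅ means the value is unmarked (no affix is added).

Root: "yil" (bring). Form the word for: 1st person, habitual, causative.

sheyhletyil

Attach voice causative let- → letyil.
Attach aspect habitual h- → hletyil.
Attach person 1st person shay- → shayhletyil.
Apply vowel harmony: shayhletyil → sheyhletyil.
Vowel deletion: no change.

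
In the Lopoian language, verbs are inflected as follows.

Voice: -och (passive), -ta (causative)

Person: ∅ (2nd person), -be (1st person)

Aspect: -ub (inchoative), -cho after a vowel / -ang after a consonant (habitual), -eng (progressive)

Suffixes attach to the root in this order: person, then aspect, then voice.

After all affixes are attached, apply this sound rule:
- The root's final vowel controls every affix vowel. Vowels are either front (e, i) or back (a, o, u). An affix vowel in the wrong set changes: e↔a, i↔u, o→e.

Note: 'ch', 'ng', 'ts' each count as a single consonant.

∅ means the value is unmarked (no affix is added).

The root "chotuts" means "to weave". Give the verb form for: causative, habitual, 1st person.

Attach person 1st person -be → chotutsbe.
Attach aspect habitual -cho (after vowel 'e') → chotutsbecho.
Attach voice causative -ta → chotutsbechota.
Apply vowel harmony: chotutsbechota → chotutsbachota.

chotutsbachota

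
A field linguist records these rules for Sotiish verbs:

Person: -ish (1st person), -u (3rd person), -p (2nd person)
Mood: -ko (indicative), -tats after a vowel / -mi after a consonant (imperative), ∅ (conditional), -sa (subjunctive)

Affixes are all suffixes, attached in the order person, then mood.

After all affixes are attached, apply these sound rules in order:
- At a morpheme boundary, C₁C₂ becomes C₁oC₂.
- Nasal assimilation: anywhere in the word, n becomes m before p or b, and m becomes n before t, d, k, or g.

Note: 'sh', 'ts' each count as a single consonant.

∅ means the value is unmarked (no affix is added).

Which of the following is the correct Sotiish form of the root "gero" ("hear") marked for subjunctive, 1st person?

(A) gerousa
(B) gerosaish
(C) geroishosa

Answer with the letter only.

Attach person 1st person -ish → geroish.
Attach mood subjunctive -sa → geroishsa.
Apply epenthesis: geroishsa → geroishosa.
Nasal assimilation: no change.
So the correct form is geroishosa, option (C).
(A) gerousa is wrong: it uses 3rd person instead of 1st person for person.
(B) gerosaish is wrong: it has the affixes in the wrong order.

C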